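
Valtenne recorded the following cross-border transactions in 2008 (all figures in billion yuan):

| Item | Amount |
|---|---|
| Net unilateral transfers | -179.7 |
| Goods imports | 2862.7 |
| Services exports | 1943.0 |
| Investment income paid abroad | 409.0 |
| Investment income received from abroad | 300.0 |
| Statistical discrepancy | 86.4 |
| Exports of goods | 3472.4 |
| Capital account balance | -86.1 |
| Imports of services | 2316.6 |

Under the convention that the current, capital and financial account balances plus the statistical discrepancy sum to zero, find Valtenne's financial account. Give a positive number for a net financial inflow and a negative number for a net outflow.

Goods balance = 3472.4 - 2862.7 = 609.7
Services balance = 1943.0 - 2316.6 = -373.6
Trade balance (goods + services) = 609.7 + (-373.6) = 236.1
Net primary income = 300.0 - 409.0 = -109.0
Net secondary income = -179.7
Current account = 236.1 + (-109.0) + (-179.7) = -52.6
Financial account = -(-52.6 + (-86.1) + 86.4) = 52.3

52.3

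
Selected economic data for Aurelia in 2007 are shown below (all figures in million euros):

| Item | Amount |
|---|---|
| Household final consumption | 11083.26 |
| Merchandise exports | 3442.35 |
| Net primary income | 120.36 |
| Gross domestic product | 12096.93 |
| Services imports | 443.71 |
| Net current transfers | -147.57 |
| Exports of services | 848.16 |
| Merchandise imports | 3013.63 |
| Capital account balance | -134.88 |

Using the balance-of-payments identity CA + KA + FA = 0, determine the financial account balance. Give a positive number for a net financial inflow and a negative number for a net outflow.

Goods balance = 3442.35 - 3013.63 = 428.72
Services balance = 848.16 - 443.71 = 404.45
Trade balance (goods + services) = 428.72 + 404.45 = 833.17
Net primary income = 120.36
Net secondary income = -147.57
Current account = 833.17 + 120.36 + (-147.57) = 805.96
Financial account = -(805.96 + (-134.88)) = -671.08

-671.08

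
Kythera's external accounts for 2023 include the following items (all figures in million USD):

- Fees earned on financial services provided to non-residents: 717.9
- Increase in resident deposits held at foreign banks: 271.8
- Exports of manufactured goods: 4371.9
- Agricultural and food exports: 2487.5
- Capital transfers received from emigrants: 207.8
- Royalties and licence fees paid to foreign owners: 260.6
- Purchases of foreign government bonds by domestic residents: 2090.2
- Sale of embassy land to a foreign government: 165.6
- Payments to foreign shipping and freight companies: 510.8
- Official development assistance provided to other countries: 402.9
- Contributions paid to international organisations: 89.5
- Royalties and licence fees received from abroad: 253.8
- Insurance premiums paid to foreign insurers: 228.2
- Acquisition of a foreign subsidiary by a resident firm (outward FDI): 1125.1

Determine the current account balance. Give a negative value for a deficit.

Goods: 2487.5 + 4371.9 = 6859.4
Services: -260.6 - 228.2 + 253.8 - 510.8 + 717.9 = -27.9
Secondary income: -89.5 - 402.9 = -492.4
Current account = 6859.4 + (-27.9) + (-492.4) = 6339.1
(Excluded from the current account — financial account: increase in resident deposits held at foreign banks 271.8, purchases of foreign government bonds by domestic residents 2090.2, acquisition of a foreign subsidiary by a resident firm (outward FDI) 1125.1; capital account: capital transfers received from emigrants 207.8, sale of embassy land to a foreign government 165.6.)

6339.1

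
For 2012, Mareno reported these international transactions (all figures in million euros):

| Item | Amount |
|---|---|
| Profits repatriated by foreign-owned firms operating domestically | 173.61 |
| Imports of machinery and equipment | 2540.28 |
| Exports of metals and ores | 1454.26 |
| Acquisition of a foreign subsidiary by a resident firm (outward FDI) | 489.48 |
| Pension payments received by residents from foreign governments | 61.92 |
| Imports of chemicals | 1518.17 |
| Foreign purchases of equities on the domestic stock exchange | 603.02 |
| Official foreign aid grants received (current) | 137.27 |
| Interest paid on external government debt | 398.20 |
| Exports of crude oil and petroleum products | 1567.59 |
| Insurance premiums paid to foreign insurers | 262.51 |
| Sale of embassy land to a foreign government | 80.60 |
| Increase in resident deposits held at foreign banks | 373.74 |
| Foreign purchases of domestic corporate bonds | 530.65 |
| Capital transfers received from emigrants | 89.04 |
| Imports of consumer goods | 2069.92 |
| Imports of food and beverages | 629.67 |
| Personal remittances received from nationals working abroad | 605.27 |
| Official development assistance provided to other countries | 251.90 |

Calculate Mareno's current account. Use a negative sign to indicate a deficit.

Goods: -629.67 + 1567.59 - 1518.17 + 1454.26 - 2069.92 - 2540.28 = -3736.19
Services: -262.51
Primary income: -398.20 - 173.61 = -571.81
Secondary income: 137.27 + 61.92 - 251.90 + 605.27 = 552.56
Current account = (-3736.19) + (-262.51) + (-571.81) + 552.56 = -4017.95
(Excluded from the current account — financial account: acquisition of a foreign subsidiary by a resident firm (outward FDI) 489.48, foreign purchases of equities on the domestic stock exchange 603.02, increase in resident deposits held at foreign banks 373.74, foreign purchases of domestic corporate bonds 530.65; capital account: sale of embassy land to a foreign government 80.60, capital transfers received from emigrants 89.04.)

-4017.95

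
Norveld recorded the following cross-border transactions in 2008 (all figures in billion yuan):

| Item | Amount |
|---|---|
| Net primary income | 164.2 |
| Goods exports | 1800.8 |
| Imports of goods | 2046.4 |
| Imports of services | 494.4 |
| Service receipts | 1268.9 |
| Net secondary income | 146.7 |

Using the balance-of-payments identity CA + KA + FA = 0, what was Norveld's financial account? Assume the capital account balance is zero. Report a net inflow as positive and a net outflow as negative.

-839.8

Goods balance = 1800.8 - 2046.4 = -245.6
Services balance = 1268.9 - 494.4 = 774.5
Trade balance (goods + services) = -245.6 + 774.5 = 528.9
Net primary income = 164.2
Net secondary income = 146.7
Current account = 528.9 + 164.2 + 146.7 = 839.8
Financial account = -(839.8) = -839.8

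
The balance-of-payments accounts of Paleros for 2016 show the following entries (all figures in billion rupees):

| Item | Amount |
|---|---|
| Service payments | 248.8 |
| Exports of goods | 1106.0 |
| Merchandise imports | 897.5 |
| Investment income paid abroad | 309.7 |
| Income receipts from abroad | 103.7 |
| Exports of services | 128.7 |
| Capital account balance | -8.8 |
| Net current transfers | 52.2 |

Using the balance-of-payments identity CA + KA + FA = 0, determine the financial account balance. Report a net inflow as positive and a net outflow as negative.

Goods balance = 1106.0 - 897.5 = 208.5
Services balance = 128.7 - 248.8 = -120.1
Trade balance (goods + services) = 208.5 + (-120.1) = 88.4
Net primary income = 103.7 - 309.7 = -206.0
Net secondary income = 52.2
Current account = 88.4 + (-206.0) + 52.2 = -65.4
Financial account = -(-65.4 + (-8.8)) = 74.2

74.2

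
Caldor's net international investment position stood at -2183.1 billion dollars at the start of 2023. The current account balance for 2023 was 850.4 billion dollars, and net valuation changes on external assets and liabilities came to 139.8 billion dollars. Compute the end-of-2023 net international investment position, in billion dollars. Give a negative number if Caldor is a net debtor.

-1192.9

Change in NIIP = current account + net valuation change = 850.4 + 139.8 = 990.2
End-of-year NIIP = -2183.1 + 990.2 = -1192.9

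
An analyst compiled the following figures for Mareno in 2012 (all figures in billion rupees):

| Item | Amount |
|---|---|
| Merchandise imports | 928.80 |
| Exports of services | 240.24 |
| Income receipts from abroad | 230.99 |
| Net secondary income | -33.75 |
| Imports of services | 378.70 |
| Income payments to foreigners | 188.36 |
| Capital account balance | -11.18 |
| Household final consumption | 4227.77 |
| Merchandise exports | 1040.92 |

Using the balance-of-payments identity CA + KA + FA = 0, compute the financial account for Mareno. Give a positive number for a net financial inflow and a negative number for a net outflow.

Goods balance = 1040.92 - 928.80 = 112.12
Services balance = 240.24 - 378.70 = -138.46
Trade balance (goods + services) = 112.12 + (-138.46) = -26.34
Net primary income = 230.99 - 188.36 = 42.63
Net secondary income = -33.75
Current account = -26.34 + 42.63 + (-33.75) = -17.46
Financial account = -(-17.46 + (-11.18)) = 28.64

28.64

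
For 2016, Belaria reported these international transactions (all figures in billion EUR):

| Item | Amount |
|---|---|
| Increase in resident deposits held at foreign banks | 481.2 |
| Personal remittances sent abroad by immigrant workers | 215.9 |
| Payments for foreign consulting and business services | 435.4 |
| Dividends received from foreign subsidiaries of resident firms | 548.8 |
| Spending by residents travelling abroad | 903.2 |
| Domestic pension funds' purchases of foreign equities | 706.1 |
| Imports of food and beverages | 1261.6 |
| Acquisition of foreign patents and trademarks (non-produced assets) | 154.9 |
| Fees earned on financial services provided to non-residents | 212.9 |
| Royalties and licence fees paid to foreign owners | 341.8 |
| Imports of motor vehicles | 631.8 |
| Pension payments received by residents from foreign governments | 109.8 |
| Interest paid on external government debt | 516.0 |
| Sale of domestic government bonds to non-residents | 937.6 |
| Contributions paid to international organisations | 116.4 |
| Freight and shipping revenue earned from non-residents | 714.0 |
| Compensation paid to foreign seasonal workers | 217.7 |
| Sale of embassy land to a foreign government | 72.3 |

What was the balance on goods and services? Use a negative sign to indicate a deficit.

-2646.9

Goods: -631.8 - 1261.6 = -1893.4
Services: 714.0 - 341.8 - 903.2 - 435.4 + 212.9 = -753.5
Trade balance = -1893.4 + (-753.5) = -2646.9
(Excluded from the trade balance — financial account: increase in resident deposits held at foreign banks 481.2, domestic pension funds' purchases of foreign equities 706.1, sale of domestic government bonds to non-residents 937.6; secondary income: personal remittances sent abroad by immigrant workers 215.9, pension payments received by residents from foreign governments 109.8, contributions paid to international organisations 116.4; primary income: dividends received from foreign subsidiaries of resident firms 548.8, interest paid on external government debt 516.0, compensation paid to foreign seasonal workers 217.7; capital account: acquisition of foreign patents and trademarks (non-produced assets) 154.9, sale of embassy land to a foreign government 72.3.)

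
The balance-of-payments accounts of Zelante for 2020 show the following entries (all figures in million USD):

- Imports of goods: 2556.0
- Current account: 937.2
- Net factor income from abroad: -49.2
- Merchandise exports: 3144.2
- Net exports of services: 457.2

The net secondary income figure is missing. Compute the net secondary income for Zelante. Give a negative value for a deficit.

-59.0

Current account = goods balance + services balance + net primary income + net secondary income
Sum of the known components = 996.2
Net secondary income = CA - (known components) = 937.2 - 996.2 = -59.0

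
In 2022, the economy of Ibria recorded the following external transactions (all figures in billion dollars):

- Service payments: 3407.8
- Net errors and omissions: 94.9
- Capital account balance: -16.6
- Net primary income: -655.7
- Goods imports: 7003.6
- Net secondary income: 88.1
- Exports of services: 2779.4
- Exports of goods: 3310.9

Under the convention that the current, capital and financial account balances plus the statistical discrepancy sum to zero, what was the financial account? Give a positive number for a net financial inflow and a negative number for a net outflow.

4810.4

Goods balance = 3310.9 - 7003.6 = -3692.7
Services balance = 2779.4 - 3407.8 = -628.4
Trade balance (goods + services) = -3692.7 + (-628.4) = -4321.1
Net primary income = -655.7
Net secondary income = 88.1
Current account = -4321.1 + (-655.7) + 88.1 = -4888.7
Financial account = -(-4888.7 + (-16.6) + 94.9) = 4810.4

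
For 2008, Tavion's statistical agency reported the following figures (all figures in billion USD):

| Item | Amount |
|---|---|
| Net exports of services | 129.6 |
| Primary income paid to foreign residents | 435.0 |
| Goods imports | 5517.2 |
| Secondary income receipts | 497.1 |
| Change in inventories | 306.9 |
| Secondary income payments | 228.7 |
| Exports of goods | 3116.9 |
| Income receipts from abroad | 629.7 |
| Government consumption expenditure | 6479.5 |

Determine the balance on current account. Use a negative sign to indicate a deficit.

Goods balance = 3116.9 - 5517.2 = -2400.3
Services balance = 129.6
Trade balance (goods + services) = -2400.3 + 129.6 = -2270.7
Net primary income = 629.7 - 435.0 = 194.7
Net secondary income = 497.1 - 228.7 = 268.4
Current account = -2270.7 + 194.7 + 268.4 = -1807.6

-1807.6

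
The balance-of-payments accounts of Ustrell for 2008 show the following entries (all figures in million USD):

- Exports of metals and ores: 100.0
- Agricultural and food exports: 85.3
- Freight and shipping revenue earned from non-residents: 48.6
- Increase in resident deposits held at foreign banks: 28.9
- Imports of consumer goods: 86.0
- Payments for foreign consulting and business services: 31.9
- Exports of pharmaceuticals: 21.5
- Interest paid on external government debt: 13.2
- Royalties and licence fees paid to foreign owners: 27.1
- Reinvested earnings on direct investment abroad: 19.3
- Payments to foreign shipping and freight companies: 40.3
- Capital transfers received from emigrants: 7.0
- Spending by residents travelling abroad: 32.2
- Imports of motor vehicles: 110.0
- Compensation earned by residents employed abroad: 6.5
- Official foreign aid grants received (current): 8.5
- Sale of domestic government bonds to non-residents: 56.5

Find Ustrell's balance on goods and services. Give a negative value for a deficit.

-72.1

Goods: -110.0 - 86.0 + 21.5 + 85.3 + 100.0 = 10.8
Services: -32.2 - 31.9 - 27.1 - 40.3 + 48.6 = -82.9
Trade balance = 10.8 + (-82.9) = -72.1
(Excluded from the trade balance — financial account: increase in resident deposits held at foreign banks 28.9, sale of domestic government bonds to non-residents 56.5; primary income: interest paid on external government debt 13.2, reinvested earnings on direct investment abroad 19.3, compensation earned by residents employed abroad 6.5; capital account: capital transfers received from emigrants 7.0; secondary income: official foreign aid grants received (current) 8.5.)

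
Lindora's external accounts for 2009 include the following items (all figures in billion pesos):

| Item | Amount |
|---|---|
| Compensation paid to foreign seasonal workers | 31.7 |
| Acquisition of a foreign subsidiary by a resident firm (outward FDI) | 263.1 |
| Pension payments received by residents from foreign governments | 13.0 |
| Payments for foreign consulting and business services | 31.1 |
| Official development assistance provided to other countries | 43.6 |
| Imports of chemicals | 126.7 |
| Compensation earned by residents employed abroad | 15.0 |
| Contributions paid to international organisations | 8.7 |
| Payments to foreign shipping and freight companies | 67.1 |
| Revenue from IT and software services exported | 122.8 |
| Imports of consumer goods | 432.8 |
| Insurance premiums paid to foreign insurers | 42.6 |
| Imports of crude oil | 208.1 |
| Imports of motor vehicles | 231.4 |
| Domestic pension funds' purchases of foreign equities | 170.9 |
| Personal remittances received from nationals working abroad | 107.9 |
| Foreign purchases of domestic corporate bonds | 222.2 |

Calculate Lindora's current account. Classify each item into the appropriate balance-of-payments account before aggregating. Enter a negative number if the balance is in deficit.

-965.1

Goods: -432.8 - 126.7 - 208.1 - 231.4 = -999.0
Services: -42.6 + 122.8 - 31.1 - 67.1 = -18.0
Primary income: -31.7 + 15.0 = -16.7
Secondary income: 107.9 + 13.0 - 43.6 - 8.7 = 68.6
Current account = (-999.0) + (-18.0) + (-16.7) + 68.6 = -965.1
(Excluded from the current account — financial account: acquisition of a foreign subsidiary by a resident firm (outward FDI) 263.1, domestic pension funds' purchases of foreign equities 170.9, foreign purchases of domestic corporate bonds 222.2.)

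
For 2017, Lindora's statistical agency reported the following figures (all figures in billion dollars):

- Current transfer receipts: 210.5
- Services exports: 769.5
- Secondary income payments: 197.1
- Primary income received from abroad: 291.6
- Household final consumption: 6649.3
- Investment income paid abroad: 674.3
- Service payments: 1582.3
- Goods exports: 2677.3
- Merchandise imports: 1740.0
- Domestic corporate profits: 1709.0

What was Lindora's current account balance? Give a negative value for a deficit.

Goods balance = 2677.3 - 1740.0 = 937.3
Services balance = 769.5 - 1582.3 = -812.8
Trade balance (goods + services) = 937.3 + (-812.8) = 124.5
Net primary income = 291.6 - 674.3 = -382.7
Net secondary income = 210.5 - 197.1 = 13.4
Current account = 124.5 + (-382.7) + 13.4 = -244.8

-244.8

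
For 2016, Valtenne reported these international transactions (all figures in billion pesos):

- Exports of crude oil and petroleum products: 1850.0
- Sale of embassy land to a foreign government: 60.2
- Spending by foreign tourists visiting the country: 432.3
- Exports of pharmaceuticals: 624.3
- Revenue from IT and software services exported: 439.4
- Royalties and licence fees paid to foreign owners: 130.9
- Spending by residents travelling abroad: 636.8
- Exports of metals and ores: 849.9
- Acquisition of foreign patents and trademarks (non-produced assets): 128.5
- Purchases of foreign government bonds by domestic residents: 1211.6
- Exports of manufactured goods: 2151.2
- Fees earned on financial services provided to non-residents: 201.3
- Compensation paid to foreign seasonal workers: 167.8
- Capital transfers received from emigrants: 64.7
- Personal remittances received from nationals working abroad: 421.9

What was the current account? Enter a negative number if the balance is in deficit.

6034.8

Goods: 624.3 + 849.9 + 1850.0 + 2151.2 = 5475.4
Services: 201.3 - 636.8 + 432.3 - 130.9 + 439.4 = 305.3
Primary income: -167.8
Secondary income: 421.9
Current account = 5475.4 + 305.3 + (-167.8) + 421.9 = 6034.8
(Excluded from the current account — capital account: sale of embassy land to a foreign government 60.2, acquisition of foreign patents and trademarks (non-produced assets) 128.5, capital transfers received from emigrants 64.7; financial account: purchases of foreign government bonds by domestic residents 1211.6.)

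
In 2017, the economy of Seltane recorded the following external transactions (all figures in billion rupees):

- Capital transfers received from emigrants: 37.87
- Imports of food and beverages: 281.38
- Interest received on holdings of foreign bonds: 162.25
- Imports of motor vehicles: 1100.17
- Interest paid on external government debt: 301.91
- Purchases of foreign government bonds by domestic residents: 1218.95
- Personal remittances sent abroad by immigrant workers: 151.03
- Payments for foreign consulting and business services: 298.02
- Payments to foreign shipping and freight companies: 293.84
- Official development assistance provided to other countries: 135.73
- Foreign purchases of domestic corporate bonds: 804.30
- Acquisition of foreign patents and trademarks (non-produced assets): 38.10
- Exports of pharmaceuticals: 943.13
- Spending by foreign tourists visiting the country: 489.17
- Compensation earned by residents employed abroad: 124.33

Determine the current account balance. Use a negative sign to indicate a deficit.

-843.20

Goods: 943.13 - 281.38 - 1100.17 = -438.42
Services: -293.84 - 298.02 + 489.17 = -102.69
Primary income: 124.33 - 301.91 + 162.25 = -15.33
Secondary income: -151.03 - 135.73 = -286.76
Current account = (-438.42) + (-102.69) + (-15.33) + (-286.76) = -843.20
(Excluded from the current account — capital account: capital transfers received from emigrants 37.87, acquisition of foreign patents and trademarks (non-produced assets) 38.10; financial account: purchases of foreign government bonds by domestic residents 1218.95, foreign purchases of domestic corporate bonds 804.30.)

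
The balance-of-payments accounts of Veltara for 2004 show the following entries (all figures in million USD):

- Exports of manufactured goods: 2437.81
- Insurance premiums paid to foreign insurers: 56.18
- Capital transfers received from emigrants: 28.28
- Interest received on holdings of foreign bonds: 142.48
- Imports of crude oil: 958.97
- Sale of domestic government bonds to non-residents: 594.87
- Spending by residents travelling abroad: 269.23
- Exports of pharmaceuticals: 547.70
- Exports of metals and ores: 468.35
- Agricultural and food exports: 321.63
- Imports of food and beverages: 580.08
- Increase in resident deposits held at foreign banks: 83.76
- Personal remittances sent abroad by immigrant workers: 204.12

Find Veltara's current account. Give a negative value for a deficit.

Goods: -580.08 + 2437.81 + 321.63 - 958.97 + 547.70 + 468.35 = 2236.44
Services: -269.23 - 56.18 = -325.41
Primary income: 142.48
Secondary income: -204.12
Current account = 2236.44 + (-325.41) + 142.48 + (-204.12) = 1849.39
(Excluded from the current account — capital account: capital transfers received from emigrants 28.28; financial account: sale of domestic government bonds to non-residents 594.87, increase in resident deposits held at foreign banks 83.76.)

1849.39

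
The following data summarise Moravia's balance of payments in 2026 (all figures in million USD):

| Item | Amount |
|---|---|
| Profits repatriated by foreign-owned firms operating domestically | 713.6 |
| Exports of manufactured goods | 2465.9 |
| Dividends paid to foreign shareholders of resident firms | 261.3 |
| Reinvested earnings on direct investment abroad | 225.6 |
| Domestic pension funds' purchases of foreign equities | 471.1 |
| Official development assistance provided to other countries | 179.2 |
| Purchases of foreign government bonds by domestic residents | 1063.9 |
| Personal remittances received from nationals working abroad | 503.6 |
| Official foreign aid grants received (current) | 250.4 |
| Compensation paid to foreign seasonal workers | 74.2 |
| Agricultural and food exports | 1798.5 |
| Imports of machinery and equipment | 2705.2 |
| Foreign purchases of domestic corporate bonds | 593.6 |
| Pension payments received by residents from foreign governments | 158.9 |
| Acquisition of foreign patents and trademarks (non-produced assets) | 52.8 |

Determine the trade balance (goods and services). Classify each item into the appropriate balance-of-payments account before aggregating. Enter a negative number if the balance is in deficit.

Goods: 2465.9 + 1798.5 - 2705.2 = 1559.2
Trade balance = 1559.2 + 0.0 = 1559.2
(Excluded from the trade balance — primary income: profits repatriated by foreign-owned firms operating domestically 713.6, dividends paid to foreign shareholders of resident firms 261.3, reinvested earnings on direct investment abroad 225.6, compensation paid to foreign seasonal workers 74.2; financial account: domestic pension funds' purchases of foreign equities 471.1, purchases of foreign government bonds by domestic residents 1063.9, foreign purchases of domestic corporate bonds 593.6; secondary income: official development assistance provided to other countries 179.2, personal remittances received from nationals working abroad 503.6, official foreign aid grants received (current) 250.4, pension payments received by residents from foreign governments 158.9; capital account: acquisition of foreign patents and trademarks (non-produced assets) 52.8.)

1559.2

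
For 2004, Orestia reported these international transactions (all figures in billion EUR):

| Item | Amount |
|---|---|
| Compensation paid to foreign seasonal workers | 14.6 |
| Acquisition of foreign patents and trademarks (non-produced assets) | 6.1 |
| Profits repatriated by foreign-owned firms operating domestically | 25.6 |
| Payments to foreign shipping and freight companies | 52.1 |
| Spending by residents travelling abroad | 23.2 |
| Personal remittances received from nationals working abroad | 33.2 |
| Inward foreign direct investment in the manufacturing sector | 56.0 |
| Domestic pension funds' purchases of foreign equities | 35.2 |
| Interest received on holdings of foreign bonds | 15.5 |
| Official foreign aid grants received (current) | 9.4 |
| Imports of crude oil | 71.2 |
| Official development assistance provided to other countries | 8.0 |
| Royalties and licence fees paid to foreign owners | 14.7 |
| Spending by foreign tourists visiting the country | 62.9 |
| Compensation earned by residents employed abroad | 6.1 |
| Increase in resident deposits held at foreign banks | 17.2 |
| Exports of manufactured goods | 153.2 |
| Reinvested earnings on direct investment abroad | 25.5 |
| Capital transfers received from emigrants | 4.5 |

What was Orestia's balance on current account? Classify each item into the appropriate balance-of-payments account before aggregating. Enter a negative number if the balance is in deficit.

96.4

Goods: 153.2 - 71.2 = 82.0
Services: -23.2 + 62.9 - 14.7 - 52.1 = -27.1
Primary income: -25.6 - 14.6 + 15.5 + 6.1 + 25.5 = 6.9
Secondary income: 9.4 + 33.2 - 8.0 = 34.6
Current account = 82.0 + (-27.1) + 6.9 + 34.6 = 96.4
(Excluded from the current account — capital account: acquisition of foreign patents and trademarks (non-produced assets) 6.1, capital transfers received from emigrants 4.5; financial account: inward foreign direct investment in the manufacturing sector 56.0, domestic pension funds' purchases of foreign equities 35.2, increase in resident deposits held at foreign banks 17.2.)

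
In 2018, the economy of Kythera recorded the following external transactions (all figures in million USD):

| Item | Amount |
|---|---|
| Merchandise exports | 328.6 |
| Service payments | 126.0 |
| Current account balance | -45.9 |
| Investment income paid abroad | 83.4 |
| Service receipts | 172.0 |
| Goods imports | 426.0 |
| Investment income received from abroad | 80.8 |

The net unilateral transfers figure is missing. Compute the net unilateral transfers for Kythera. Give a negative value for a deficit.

8.1

Current account = goods balance + services balance + net primary income + net secondary income
Sum of the known components = -54.0
Net unilateral transfers = CA - (known components) = -45.9 - (-54.0) = 8.1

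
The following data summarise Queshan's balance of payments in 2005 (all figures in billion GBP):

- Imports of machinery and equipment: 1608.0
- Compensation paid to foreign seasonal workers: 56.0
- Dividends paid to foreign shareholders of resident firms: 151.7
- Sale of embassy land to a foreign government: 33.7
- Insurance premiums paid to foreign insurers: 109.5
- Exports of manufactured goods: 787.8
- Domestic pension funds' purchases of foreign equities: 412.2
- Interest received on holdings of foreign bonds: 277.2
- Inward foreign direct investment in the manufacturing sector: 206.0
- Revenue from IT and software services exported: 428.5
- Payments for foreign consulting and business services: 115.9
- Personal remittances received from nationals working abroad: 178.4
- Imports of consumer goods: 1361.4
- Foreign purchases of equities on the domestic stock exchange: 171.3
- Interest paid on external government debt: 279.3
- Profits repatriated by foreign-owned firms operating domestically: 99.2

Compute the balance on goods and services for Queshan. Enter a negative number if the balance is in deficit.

-1978.5

Goods: 787.8 - 1608.0 - 1361.4 = -2181.6
Services: -115.9 - 109.5 + 428.5 = 203.1
Trade balance = -2181.6 + 203.1 = -1978.5
(Excluded from the trade balance — primary income: compensation paid to foreign seasonal workers 56.0, dividends paid to foreign shareholders of resident firms 151.7, interest received on holdings of foreign bonds 277.2, interest paid on external government debt 279.3, profits repatriated by foreign-owned firms operating domestically 99.2; capital account: sale of embassy land to a foreign government 33.7; financial account: domestic pension funds' purchases of foreign equities 412.2, inward foreign direct investment in the manufacturing sector 206.0, foreign purchases of equities on the domestic stock exchange 171.3; secondary income: personal remittances received from nationals working abroad 178.4.)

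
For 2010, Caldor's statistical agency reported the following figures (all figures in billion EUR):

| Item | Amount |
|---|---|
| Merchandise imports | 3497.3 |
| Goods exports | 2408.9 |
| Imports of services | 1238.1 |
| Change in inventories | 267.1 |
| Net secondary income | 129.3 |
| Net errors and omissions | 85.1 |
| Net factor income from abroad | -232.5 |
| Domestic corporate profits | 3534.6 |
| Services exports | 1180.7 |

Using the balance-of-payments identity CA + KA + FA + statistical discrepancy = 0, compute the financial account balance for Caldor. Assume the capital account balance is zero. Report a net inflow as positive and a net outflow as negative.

1163.9

Goods balance = 2408.9 - 3497.3 = -1088.4
Services balance = 1180.7 - 1238.1 = -57.4
Trade balance (goods + services) = -1088.4 + (-57.4) = -1145.8
Net primary income = -232.5
Net secondary income = 129.3
Current account = -1145.8 + (-232.5) + 129.3 = -1249.0
Financial account = -(-1249.0 + 85.1) = 1163.9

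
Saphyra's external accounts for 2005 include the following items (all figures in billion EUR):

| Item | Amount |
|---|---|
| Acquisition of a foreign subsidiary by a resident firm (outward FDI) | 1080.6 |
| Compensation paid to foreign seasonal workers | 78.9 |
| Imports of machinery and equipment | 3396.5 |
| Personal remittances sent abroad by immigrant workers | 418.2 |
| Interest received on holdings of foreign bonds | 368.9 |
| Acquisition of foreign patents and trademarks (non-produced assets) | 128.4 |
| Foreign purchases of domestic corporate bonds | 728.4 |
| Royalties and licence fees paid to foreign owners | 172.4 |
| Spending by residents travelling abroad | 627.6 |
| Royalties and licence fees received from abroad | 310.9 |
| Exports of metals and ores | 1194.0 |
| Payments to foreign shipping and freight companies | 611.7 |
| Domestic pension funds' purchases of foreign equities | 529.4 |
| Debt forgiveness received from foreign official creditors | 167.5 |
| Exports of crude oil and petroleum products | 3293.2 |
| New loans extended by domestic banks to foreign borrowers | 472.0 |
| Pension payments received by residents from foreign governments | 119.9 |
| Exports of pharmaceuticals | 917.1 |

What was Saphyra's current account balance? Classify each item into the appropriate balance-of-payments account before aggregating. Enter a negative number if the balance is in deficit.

898.7

Goods: -3396.5 + 917.1 + 3293.2 + 1194.0 = 2007.8
Services: -611.7 - 627.6 + 310.9 - 172.4 = -1100.8
Primary income: 368.9 - 78.9 = 290.0
Secondary income: 119.9 - 418.2 = -298.3
Current account = 2007.8 + (-1100.8) + 290.0 + (-298.3) = 898.7
(Excluded from the current account — financial account: acquisition of a foreign subsidiary by a resident firm (outward FDI) 1080.6, foreign purchases of domestic corporate bonds 728.4, domestic pension funds' purchases of foreign equities 529.4, new loans extended by domestic banks to foreign borrowers 472.0; capital account: acquisition of foreign patents and trademarks (non-produced assets) 128.4, debt forgiveness received from foreign official creditors 167.5.)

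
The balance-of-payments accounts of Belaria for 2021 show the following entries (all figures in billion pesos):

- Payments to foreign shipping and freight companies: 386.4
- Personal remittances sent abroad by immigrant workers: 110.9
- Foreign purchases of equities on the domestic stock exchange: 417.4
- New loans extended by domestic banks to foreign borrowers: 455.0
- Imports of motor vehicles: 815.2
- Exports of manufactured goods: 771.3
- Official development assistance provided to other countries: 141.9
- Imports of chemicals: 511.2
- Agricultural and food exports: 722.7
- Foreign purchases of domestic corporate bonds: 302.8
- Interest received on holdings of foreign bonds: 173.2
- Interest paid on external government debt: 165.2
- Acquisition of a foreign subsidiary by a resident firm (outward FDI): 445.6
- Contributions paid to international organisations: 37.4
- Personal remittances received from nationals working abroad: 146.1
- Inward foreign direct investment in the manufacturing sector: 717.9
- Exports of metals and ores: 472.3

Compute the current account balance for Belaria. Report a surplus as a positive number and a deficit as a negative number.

Goods: -511.2 + 771.3 + 472.3 + 722.7 - 815.2 = 639.9
Services: -386.4
Primary income: -165.2 + 173.2 = 8.0
Secondary income: -37.4 - 141.9 - 110.9 + 146.1 = -144.1
Current account = 639.9 + (-386.4) + 8.0 + (-144.1) = 117.4
(Excluded from the current account — financial account: foreign purchases of equities on the domestic stock exchange 417.4, new loans extended by domestic banks to foreign borrowers 455.0, foreign purchases of domestic corporate bonds 302.8, acquisition of a foreign subsidiary by a resident firm (outward FDI) 445.6, inward foreign direct investment in the manufacturing sector 717.9.)

117.4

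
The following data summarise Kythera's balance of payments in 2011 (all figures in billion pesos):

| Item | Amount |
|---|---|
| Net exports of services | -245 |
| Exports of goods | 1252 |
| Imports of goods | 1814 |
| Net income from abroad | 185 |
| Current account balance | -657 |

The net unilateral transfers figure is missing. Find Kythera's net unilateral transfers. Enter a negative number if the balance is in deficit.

-35

Current account = goods balance + services balance + net primary income + net secondary income
Sum of the known components = -622
Net unilateral transfers = CA - (known components) = -657 - (-622) = -35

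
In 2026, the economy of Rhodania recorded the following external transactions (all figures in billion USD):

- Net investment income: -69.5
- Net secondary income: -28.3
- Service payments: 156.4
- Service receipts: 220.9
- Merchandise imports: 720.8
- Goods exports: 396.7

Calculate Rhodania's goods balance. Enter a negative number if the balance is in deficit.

Goods balance = 396.7 - 720.8 = -324.1

-324.1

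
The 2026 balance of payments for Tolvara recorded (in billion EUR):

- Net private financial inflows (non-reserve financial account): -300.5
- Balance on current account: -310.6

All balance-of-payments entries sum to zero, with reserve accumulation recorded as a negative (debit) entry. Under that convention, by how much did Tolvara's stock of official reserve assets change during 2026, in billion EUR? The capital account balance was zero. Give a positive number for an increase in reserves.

-611.1

Official reserve transactions balance = -((-310.6) + (-300.5)) = 611.1
An accumulation of reserves is recorded as a debit (negative entry), so the change in the stock of reserves is the negative of that balance.
Change in official reserves = -(611.1) = -611.1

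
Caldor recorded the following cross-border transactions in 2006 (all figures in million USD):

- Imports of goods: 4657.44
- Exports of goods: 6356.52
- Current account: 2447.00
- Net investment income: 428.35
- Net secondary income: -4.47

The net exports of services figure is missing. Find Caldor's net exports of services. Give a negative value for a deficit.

324.04

Current account = goods balance + services balance + net primary income + net secondary income
Sum of the known components = 2122.96
Net exports of services = CA - (known components) = 2447.00 - 2122.96 = 324.04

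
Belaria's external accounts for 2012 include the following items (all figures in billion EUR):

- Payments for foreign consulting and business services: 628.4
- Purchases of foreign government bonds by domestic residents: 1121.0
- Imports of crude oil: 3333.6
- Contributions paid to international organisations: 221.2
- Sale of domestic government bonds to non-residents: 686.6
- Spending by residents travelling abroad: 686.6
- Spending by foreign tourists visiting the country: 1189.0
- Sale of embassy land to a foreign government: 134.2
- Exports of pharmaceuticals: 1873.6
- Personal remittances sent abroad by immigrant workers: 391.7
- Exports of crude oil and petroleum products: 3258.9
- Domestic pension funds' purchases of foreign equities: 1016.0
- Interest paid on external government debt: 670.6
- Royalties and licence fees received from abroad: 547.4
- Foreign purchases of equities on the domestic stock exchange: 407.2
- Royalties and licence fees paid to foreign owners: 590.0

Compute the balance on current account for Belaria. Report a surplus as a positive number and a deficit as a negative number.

346.8

Goods: 1873.6 + 3258.9 - 3333.6 = 1798.9
Services: -590.0 + 1189.0 - 686.6 + 547.4 - 628.4 = -168.6
Primary income: -670.6
Secondary income: -221.2 - 391.7 = -612.9
Current account = 1798.9 + (-168.6) + (-670.6) + (-612.9) = 346.8
(Excluded from the current account — financial account: purchases of foreign government bonds by domestic residents 1121.0, sale of domestic government bonds to non-residents 686.6, domestic pension funds' purchases of foreign equities 1016.0, foreign purchases of equities on the domestic stock exchange 407.2; capital account: sale of embassy land to a foreign government 134.2.)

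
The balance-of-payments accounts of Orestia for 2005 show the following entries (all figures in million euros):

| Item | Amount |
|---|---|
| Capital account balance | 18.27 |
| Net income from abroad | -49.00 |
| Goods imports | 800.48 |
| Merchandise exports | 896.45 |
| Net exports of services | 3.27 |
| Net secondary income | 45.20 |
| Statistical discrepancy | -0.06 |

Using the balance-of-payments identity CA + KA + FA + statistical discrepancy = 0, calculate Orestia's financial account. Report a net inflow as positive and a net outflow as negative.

Goods balance = 896.45 - 800.48 = 95.97
Services balance = 3.27
Trade balance (goods + services) = 95.97 + 3.27 = 99.24
Net primary income = -49.00
Net secondary income = 45.20
Current account = 99.24 + (-49.00) + 45.20 = 95.44
Financial account = -(95.44 + 18.27 + (-0.06)) = -113.65

-113.65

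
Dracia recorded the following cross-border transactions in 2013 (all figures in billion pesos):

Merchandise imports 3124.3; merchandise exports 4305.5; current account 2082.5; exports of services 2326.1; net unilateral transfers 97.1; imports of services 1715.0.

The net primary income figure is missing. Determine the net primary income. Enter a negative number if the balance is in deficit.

193.1

Current account = goods balance + services balance + net primary income + net secondary income
Sum of the known components = 1889.4
Net primary income = CA - (known components) = 2082.5 - 1889.4 = 193.1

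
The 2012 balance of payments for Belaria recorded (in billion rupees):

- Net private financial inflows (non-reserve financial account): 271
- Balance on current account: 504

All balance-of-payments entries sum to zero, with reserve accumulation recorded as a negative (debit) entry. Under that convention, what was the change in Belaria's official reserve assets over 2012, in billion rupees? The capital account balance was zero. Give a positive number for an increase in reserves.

Official reserve transactions balance = -(504 + 271) = -775
An accumulation of reserves is recorded as a debit (negative entry), so the change in the stock of reserves is the negative of that balance.
Change in official reserves = -(-775) = 775

775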